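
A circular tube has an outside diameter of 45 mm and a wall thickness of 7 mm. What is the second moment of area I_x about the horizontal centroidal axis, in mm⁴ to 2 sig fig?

Break the section into simple shapes (no overlaps), measuring from the bottom-left corner of the bounding box.
Outer circle: ⌀45, A = 1 590 mm², y = 22.5 mm, Ī = 201 289 mm⁴.
Bore (subtracted): ⌀31, A = 754.8 mm², y = 22.5 mm, Ī = 45 333 mm⁴.
By symmetry the centroid is at mid-height, ȳ = 22.5 mm.
All pieces are centred on the horizontal centroidal axis, so I = ΣĪ (holes subtracted) = 155 956 mm⁴.

I_x ≈ 1.6 × 10⁵ mm⁴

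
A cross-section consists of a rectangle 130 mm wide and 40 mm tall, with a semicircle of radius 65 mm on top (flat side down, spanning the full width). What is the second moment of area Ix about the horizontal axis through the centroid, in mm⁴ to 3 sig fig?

Ix ≈ 9.25 × 10⁶ mm⁴

Split into non-overlapping primitives; take the origin at the lower-left of the bounding box.
Rectangular body: 130 × 40, A = 5 200 mm², y = 20 mm, Ī = 693 333 mm⁴.
Semicircular cap: semicircle r = 65, A = 6636.6 mm², y = 67.587 mm, Ī = 1 959 230 mm⁴.
Centroid: ȳ = ΣA·y / ΣA = 46.681 mm.
Transfer each piece to the horizontal axis through the centroid using Ī + A·d² with d = y − 46.681:
  rectangular body: d = -26.681 mm → contributes +4 395 156 mm⁴
  semicircular cap: d = 20.906 mm → contributes +4 859 727 mm⁴
Total I = 9 254 882 mm⁴.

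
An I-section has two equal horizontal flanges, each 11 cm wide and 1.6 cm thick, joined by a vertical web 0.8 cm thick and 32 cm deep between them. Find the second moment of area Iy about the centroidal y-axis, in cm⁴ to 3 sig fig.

Decompose the section into non-overlapping parts with the origin at the bottom-left of its bounding rectangle.
Bottom flange: 11 × 1.6, A = 17.6 cm², x = 5.5 cm, Ī = 177.47 cm⁴.
Web: 0.8 × 32, A = 25.6 cm², x = 5.5 cm, Ī = 1.3653 cm⁴.
Top flange: 11 × 1.6, A = 17.6 cm², x = 5.5 cm, Ī = 177.47 cm⁴.
By symmetry the centroid is at mid-width, x̄ = 5.5 cm.
All pieces are centred on the centroidal y-axis, so I = ΣĪ = 356.3 cm⁴.

Iy ≈ 356 cm⁴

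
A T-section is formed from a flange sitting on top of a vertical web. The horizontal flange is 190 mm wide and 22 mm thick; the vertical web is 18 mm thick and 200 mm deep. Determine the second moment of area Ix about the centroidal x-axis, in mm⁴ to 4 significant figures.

Decompose the section into non-overlapping parts with the origin at the bottom-left of its bounding rectangle.
Flange: 190 × 22, A = 4 180 mm², y = 211 mm, Ī = 168 593 mm⁴.
Web: 18 × 200, A = 3 600 mm², y = 100 mm, Ī = 12 000 000 mm⁴.
Centroid: ȳ = ΣA·y / ΣA = 159.638 mm.
Transfer each piece to the centroidal x-axis using Ī + A·d² with d = y − 159.638:
  flange: d = 51.3625 mm → contributes +11 195 864 mm⁴
  web: d = -59.6375 mm → contributes +24 803 887 mm⁴
Total I = 35 999 751 mm⁴.

Ix ≈ 3.600 × 10⁷ mm⁴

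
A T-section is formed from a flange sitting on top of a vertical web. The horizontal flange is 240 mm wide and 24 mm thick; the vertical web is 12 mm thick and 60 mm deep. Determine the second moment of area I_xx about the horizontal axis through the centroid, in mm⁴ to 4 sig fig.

I_xx ≈ 1.621 × 10⁶ mm⁴

Split into non-overlapping primitives; take the origin at the lower-left of the bounding box.
Flange: 240 × 24, A = 5 760 mm², y = 72 mm, Ī = 276 480 mm⁴.
Web: 12 × 60, A = 720 mm², y = 30 mm, Ī = 216 000 mm⁴.
Centroid: ȳ = ΣA·y / ΣA = 67.3333 mm.
Transfer each piece to the horizontal axis through the centroid using Ī + A·d² with d = y − 67.3333:
  flange: d = 4.66667 mm → contributes +401 920 mm⁴
  web: d = -37.3333 mm → contributes +1 219 520 mm⁴
Total I = 1 621 440 mm⁴.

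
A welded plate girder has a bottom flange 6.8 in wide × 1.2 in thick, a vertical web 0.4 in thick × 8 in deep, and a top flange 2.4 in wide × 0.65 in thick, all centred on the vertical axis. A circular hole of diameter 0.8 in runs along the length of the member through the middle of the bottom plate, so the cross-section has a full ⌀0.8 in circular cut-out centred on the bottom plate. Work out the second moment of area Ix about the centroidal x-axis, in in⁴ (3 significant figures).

Ix ≈ 144 in⁴

Treat the section as a set of non-overlapping primitives; coordinates are from the bounding-box lower-left.
Bottom plate: 6.8 × 1.2, A = 8.16 in², y = 0.6 in, Ī = 0.9792 in⁴.
Web plate: 0.4 × 8, A = 3.2 in², y = 5.2 in, Ī = 17.067 in⁴.
Top plate: 2.4 × 0.65, A = 1.56 in², y = 9.525 in, Ī = 0.054925 in⁴.
Hole (subtracted): ⌀0.8, A = 0.50265 in², y = 0.6 in, Ī = 0.020106 in⁴.
Centroid: ȳ = ΣA·y / ΣA = 2.9067 in.
Transfer each piece to the centroidal x-axis using Ī + A·d² with d = y − 2.9067:
  bottom plate: d = -2.3067 in → contributes +44.397 in⁴
  web plate: d = 2.2933 in → contributes +33.896 in⁴
  top plate: d = 6.6183 in → contributes +68.386 in⁴
  hole: d = -2.3067 in → contributes −2.6946 in⁴
Total I = 143.98 in⁴.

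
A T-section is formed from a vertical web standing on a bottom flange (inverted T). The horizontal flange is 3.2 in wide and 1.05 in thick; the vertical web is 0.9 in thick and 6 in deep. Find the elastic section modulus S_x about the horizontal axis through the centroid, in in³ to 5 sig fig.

Split into non-overlapping primitives; take the origin at the lower-left of the bounding box.
Flange: 3.2 × 1.05, A = 3.36 in², y = 0.525 in, Ī = 0.3087 in⁴.
Web: 0.9 × 6, A = 5.4 in², y = 4.05 in, Ī = 16.2 in⁴.
Centroid: ȳ = ΣA·y / ΣA = 2.697945 in.
Transfer each piece to the horizontal axis through the centroid using Ī + A·d² with d = y − 2.697945:
  flange: d = -2.172945 in → contributes +16.17358 in⁴
  web: d = 1.352055 in → contributes +26.07148 in⁴
Total I = 42.24506 in⁴.
Extreme fibre distance c = 4.352055 in; S = I/c = 9.706924 in³.

S_x ≈ 9.7069 in³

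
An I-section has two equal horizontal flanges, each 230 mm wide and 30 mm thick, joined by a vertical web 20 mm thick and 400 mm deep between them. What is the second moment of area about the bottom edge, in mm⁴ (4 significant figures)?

I_base ≈ 1.899 × 10⁹ mm⁴

Split into non-overlapping primitives; take the origin at the lower-left of the bounding box.
Bottom flange: 230 × 30, A = 6 900 mm², y = 15 mm, Ī = 517 500 mm⁴.
Web: 20 × 400, A = 8 000 mm², y = 230 mm, Ī = 106 666 667 mm⁴.
Top flange: 230 × 30, A = 6 900 mm², y = 445 mm, Ī = 517 500 mm⁴.
Transfer each piece to the base of the section using Ī + A·d² with d = y − 0:
  bottom flange: d = 15 mm → contributes +2 070 000 mm⁴
  web: d = 230 mm → contributes +529 866 667 mm⁴
  top flange: d = 445 mm → contributes +1 366 890 000 mm⁴
Total I = 1 898 826 667 mm⁴.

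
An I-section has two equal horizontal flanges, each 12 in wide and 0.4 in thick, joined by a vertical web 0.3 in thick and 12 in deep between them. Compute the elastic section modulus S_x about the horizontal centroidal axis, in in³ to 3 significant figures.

S_x ≈ 64.4 in³

Split into non-overlapping primitives; take the origin at the lower-left of the bounding box.
Bottom flange: 12 × 0.4, A = 4.8 in², y = 0.2 in, Ī = 0.064 in⁴.
Web: 0.3 × 12, A = 3.6 in², y = 6.4 in, Ī = 43.2 in⁴.
Top flange: 12 × 0.4, A = 4.8 in², y = 12.6 in, Ī = 0.064 in⁴.
By symmetry the centroid is at mid-height, ȳ = 6.4 in.
Transfer each piece to the horizontal centroidal axis using Ī + A·d² with d = y − 6.4:
  bottom flange: d = -6.2 in → contributes +184.58 in⁴
  web: d = 0 in → contributes +43.2 in⁴
  top flange: d = 6.2 in → contributes +184.58 in⁴
Total I = 412.35 in⁴.
Extreme fibre distance c = 6.4 in; S = I/c = 64.43 in³.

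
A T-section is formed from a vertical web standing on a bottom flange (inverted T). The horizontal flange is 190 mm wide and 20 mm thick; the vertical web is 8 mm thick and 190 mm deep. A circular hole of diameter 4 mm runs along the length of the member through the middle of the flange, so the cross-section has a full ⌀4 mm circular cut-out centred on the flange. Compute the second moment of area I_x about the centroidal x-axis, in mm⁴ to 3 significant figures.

I_x ≈ 1.67 × 10⁷ mm⁴

Break the section into simple shapes (no overlaps), measuring from the bottom-left corner of the bounding box.
Flange: 190 × 20, A = 3 800 mm², y = 10 mm, Ī = 126 667 mm⁴.
Web: 8 × 190, A = 1 520 mm², y = 115 mm, Ī = 4 572 667 mm⁴.
Hole (subtracted): ⌀4, A = 12.566 mm², y = 10 mm, Ī = 12.566 mm⁴.
Centroid: ȳ = ΣA·y / ΣA = 40.071 mm.
Transfer each piece to the centroidal x-axis using Ī + A·d² with d = y − 40.071:
  flange: d = -30.071 mm → contributes +3 562 881 mm⁴
  web: d = 74.929 mm → contributes +13 106 479 mm⁴
  hole: d = -30.071 mm → contributes −11 376 mm⁴
Total I = 16 657 984 mm⁴.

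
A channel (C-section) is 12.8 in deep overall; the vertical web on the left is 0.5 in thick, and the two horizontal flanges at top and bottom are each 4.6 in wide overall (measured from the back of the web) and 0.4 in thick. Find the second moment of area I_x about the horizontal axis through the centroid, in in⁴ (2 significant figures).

I_x ≈ 210 in⁴

Break the section into simple shapes (no overlaps), measuring from the bottom-left corner of the bounding box.
Web: 0.5 × 12.8, A = 6.4 in², y = 6.4 in, Ī = 87.38 in⁴.
Top flange (beyond web): 4.1 × 0.4, A = 1.64 in², y = 12.6 in, Ī = 0.02187 in⁴.
Bottom flange (beyond web): 4.1 × 0.4, A = 1.64 in², y = 0.2 in, Ī = 0.02187 in⁴.
By symmetry the centroid is at mid-height, ȳ = 6.4 in.
Transfer each piece to the horizontal axis through the centroid using Ī + A·d² with d = y − 6.4:
  web: d = 0 in → contributes +87.38 in⁴
  top flange (beyond web): d = 6.2 in → contributes +63.06 in⁴
  bottom flange (beyond web): d = -6.2 in → contributes +63.06 in⁴
Total I = 213.5 in⁴.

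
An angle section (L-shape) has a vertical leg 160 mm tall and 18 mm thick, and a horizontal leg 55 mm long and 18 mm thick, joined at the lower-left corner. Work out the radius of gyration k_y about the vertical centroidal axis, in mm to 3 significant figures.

k_y ≈ 12.6 mm

Break the section into simple shapes (no overlaps), measuring from the bottom-left corner of the bounding box.
Vertical leg: 18 × 160, A = 2 880 mm², x = 9 mm, Ī = 77 760 mm⁴.
Horizontal leg (remainder): 37 × 18, A = 666 mm², x = 36.5 mm, Ī = 75 980 mm⁴.
Centroid: x̄ = ΣA·x / ΣA = 14.165 mm.
Transfer each piece to the vertical centroidal axis using Ī + A·d² with d = x − 14.165:
  vertical leg: d = -5.165 mm → contributes +154 590 mm⁴
  horizontal leg (remainder): d = 22.335 mm → contributes +408 216 mm⁴
Total I = 562 805 mm⁴.
Radius of gyration: k = √(I/A) = √(562 805 / 3 546) = 12.598 mm.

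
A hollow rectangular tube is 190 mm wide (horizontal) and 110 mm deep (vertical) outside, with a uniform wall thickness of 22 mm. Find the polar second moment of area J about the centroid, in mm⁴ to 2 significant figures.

Treat the section as a set of non-overlapping primitives; coordinates are from the bounding-box lower-left.
Outer rectangle: 190 × 110, A = 20 900 mm², y = 55 mm, Ī = 21 074 167 mm⁴.
Inner void (subtracted): 146 × 66, A = 9 636 mm², y = 55 mm, Ī = 3 497 868 mm⁴.
By symmetry the centroid is at mid-height, ȳ = 55 mm.
All pieces are centred on the centroidal x-axis, so I = ΣĪ (holes subtracted) = 17 576 299 mm⁴.
Repeating about the centroidal y-axis gives I_y = 45 757 419 mm⁴.
Polar second moment: J = I_x + I_y = 63 333 717 mm⁴.

J ≈ 6.3 × 10⁷ mm⁴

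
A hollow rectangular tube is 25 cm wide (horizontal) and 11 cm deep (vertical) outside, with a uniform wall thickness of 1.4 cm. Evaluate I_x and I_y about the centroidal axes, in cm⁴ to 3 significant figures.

Decompose the section into non-overlapping parts with the origin at the bottom-left of its bounding rectangle.
Outer rectangle: 25 × 11, A = 275 cm², y = 5.5 cm, Ī = 2772.9 cm⁴.
Inner void (subtracted): 22.2 × 8.2, A = 182.04 cm², y = 5.5 cm, Ī = 1 020 cm⁴.
By symmetry the centroid is at mid-height, ȳ = 5.5 cm.
All pieces are centred on the centroidal x-axis, so I = ΣĪ (holes subtracted) = 1752.9 cm⁴.
Repeating about the centroidal y-axis gives I_y = 6846.5 cm⁴.

I_x ≈ 1750 cm⁴, I_y ≈ 6850 cm⁴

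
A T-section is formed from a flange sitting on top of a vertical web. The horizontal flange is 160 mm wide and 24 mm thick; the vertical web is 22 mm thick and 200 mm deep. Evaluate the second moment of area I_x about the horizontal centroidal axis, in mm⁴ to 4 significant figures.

I_x ≈ 4.057 × 10⁷ mm⁴

Split into non-overlapping primitives; take the origin at the lower-left of the bounding box.
Flange: 160 × 24, A = 3 840 mm², y = 212 mm, Ī = 184 320 mm⁴.
Web: 22 × 200, A = 4 400 mm², y = 100 mm, Ī = 14 666 667 mm⁴.
Centroid: ȳ = ΣA·y / ΣA = 152.194 mm.
Transfer each piece to the horizontal centroidal axis using Ī + A·d² with d = y − 152.194:
  flange: d = 59.8058 mm → contributes +13 918 989 mm⁴
  web: d = -52.1942 mm → contributes +26 653 287 mm⁴
Total I = 40 572 276 mm⁴.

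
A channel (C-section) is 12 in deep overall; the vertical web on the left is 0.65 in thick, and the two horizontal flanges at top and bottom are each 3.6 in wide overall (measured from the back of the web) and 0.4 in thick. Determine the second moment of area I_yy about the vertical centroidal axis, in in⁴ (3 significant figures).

Split into non-overlapping primitives; take the origin at the lower-left of the bounding box.
Web: 0.65 × 12, A = 7.8 in², x = 0.325 in, Ī = 0.27463 in⁴.
Top flange (beyond web): 2.95 × 0.4, A = 1.18 in², x = 2.125 in, Ī = 0.85575 in⁴.
Bottom flange (beyond web): 2.95 × 0.4, A = 1.18 in², x = 2.125 in, Ī = 0.85575 in⁴.
Centroid: x̄ = ΣA·x / ΣA = 0.74311 in.
Transfer each piece to the vertical centroidal axis using Ī + A·d² with d = x − 0.74311:
  web: d = -0.41811 in → contributes +1.6382 in⁴
  top flange (beyond web): d = 1.3819 in → contributes +3.1091 in⁴
  bottom flange (beyond web): d = 1.3819 in → contributes +3.1091 in⁴
Total I = 7.8564 in⁴.

I_yy ≈ 7.86 in⁴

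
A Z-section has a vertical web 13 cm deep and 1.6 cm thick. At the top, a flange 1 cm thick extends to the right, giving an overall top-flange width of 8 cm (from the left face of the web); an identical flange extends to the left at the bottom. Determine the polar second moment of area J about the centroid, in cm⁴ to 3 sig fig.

Decompose the section into non-overlapping parts with the origin at the bottom-left of its bounding rectangle.
Web: 1.6 × 13, A = 20.8 cm², y = 6.5 cm, Ī = 292.93 cm⁴.
Top flange (beyond web): 6.4 × 1, A = 6.4 cm², y = 12.5 cm, Ī = 0.53333 cm⁴.
Bottom flange (beyond web): 6.4 × 1, A = 6.4 cm², y = 0.5 cm, Ī = 0.53333 cm⁴.
Centroid: ȳ = ΣA·y / ΣA = 6.5 cm.
Transfer each piece to the centroidal x-axis using Ī + A·d² with d = y − 6.5:
  web: d = 0 cm → contributes +292.93 cm⁴
  top flange (beyond web): d = 6 cm → contributes +230.93 cm⁴
  bottom flange (beyond web): d = -6 cm → contributes +230.93 cm⁴
Total I = 754.8 cm⁴.
For the y-axis: x̄ = 7.2 cm.
Repeating about the centroidal y-axis gives I_y = 252.93 cm⁴.
Polar second moment: J = I_x + I_y = 1007.7 cm⁴.

J ≈ 1010 cm⁴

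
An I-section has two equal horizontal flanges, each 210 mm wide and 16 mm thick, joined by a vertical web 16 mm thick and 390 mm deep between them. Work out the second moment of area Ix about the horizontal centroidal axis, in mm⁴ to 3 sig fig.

Ix ≈ 3.56 × 10⁸ mm⁴

Decompose the section into non-overlapping parts with the origin at the bottom-left of its bounding rectangle.
Bottom flange: 210 × 16, A = 3 360 mm², y = 8 mm, Ī = 71 680 mm⁴.
Web: 16 × 390, A = 6 240 mm², y = 211 mm, Ī = 79 092 000 mm⁴.
Top flange: 210 × 16, A = 3 360 mm², y = 414 mm, Ī = 71 680 mm⁴.
By symmetry the centroid is at mid-height, ȳ = 211 mm.
Transfer each piece to the horizontal centroidal axis using Ī + A·d² with d = y − 211:
  bottom flange: d = -203 mm → contributes +138 533 920 mm⁴
  web: d = 0 mm → contributes +79 092 000 mm⁴
  top flange: d = 203 mm → contributes +138 533 920 mm⁴
Total I = 356 159 840 mm⁴.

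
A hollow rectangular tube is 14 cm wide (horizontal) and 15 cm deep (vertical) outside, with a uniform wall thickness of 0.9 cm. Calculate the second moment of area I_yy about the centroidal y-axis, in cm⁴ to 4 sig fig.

Break the section into simple shapes (no overlaps), measuring from the bottom-left corner of the bounding box.
Outer rectangle: 14 × 15, A = 210 cm², x = 7 cm, Ī = 3 430 cm⁴.
Inner void (subtracted): 12.2 × 13.2, A = 161.04 cm², x = 7 cm, Ī = 1997.43 cm⁴.
By symmetry the centroid is at mid-width, x̄ = 7 cm.
All pieces are centred on the centroidal y-axis, so I = ΣĪ (holes subtracted) = 1432.57 cm⁴.

I_yy ≈ 1433 cm⁴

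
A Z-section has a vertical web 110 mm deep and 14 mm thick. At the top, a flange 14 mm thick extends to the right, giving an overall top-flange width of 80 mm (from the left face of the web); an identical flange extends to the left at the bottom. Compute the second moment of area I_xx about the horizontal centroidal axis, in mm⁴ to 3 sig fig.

Treat the section as a set of non-overlapping primitives; coordinates are from the bounding-box lower-left.
Web: 14 × 110, A = 1 540 mm², y = 55 mm, Ī = 1 552 833 mm⁴.
Top flange (beyond web): 66 × 14, A = 924 mm², y = 103 mm, Ī = 15 092 mm⁴.
Bottom flange (beyond web): 66 × 14, A = 924 mm², y = 7 mm, Ī = 15 092 mm⁴.
Centroid: ȳ = ΣA·y / ΣA = 55 mm.
Transfer each piece to the horizontal centroidal axis using Ī + A·d² with d = y − 55:
  web: d = 0 mm → contributes +1 552 833 mm⁴
  top flange (beyond web): d = 48 mm → contributes +2 143 988 mm⁴
  bottom flange (beyond web): d = -48 mm → contributes +2 143 988 mm⁴
Total I = 5 840 809 mm⁴.

I_xx ≈ 5.84 × 10⁶ mm⁴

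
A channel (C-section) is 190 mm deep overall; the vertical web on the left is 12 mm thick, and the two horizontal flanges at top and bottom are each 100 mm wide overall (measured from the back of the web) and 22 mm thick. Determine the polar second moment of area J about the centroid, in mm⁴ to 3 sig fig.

Decompose the section into non-overlapping parts with the origin at the bottom-left of its bounding rectangle.
Web: 12 × 190, A = 2 280 mm², y = 95 mm, Ī = 6 859 000 mm⁴.
Top flange (beyond web): 88 × 22, A = 1 936 mm², y = 179 mm, Ī = 78 085 mm⁴.
Bottom flange (beyond web): 88 × 22, A = 1 936 mm², y = 11 mm, Ī = 78 085 mm⁴.
By symmetry the centroid is at mid-height, ȳ = 95 mm.
Transfer each piece to the centroidal x-axis using Ī + A·d² with d = y − 95:
  web: d = 0 mm → contributes +6 859 000 mm⁴
  top flange (beyond web): d = 84 mm → contributes +13 738 501 mm⁴
  bottom flange (beyond web): d = -84 mm → contributes +13 738 501 mm⁴
Total I = 34 336 003 mm⁴.
For the y-axis: x̄ = 37.469 mm.
Repeating about the centroidal y-axis gives I_y = 6 113 607 mm⁴.
Polar second moment: J = I_x + I_y = 40 449 610 mm⁴.

J ≈ 4.04 × 10⁷ mm⁴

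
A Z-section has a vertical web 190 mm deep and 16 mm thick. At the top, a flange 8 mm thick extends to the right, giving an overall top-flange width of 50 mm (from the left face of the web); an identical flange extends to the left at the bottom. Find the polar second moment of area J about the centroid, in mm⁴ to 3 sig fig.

Break the section into simple shapes (no overlaps), measuring from the bottom-left corner of the bounding box.
Web: 16 × 190, A = 3 040 mm², y = 95 mm, Ī = 9 145 333 mm⁴.
Top flange (beyond web): 34 × 8, A = 272 mm², y = 186 mm, Ī = 1450.7 mm⁴.
Bottom flange (beyond web): 34 × 8, A = 272 mm², y = 4 mm, Ī = 1450.7 mm⁴.
Centroid: ȳ = ΣA·y / ΣA = 95 mm.
Transfer each piece to the centroidal x-axis using Ī + A·d² with d = y − 95:
  web: d = 0 mm → contributes +9 145 333 mm⁴
  top flange (beyond web): d = 91 mm → contributes +2 253 883 mm⁴
  bottom flange (beyond web): d = -91 mm → contributes +2 253 883 mm⁴
Total I = 13 653 099 mm⁴.
For the y-axis: x̄ = 42 mm.
Repeating about the centroidal y-axis gives I_y = 457 259 mm⁴.
Polar second moment: J = I_x + I_y = 14 110 357 mm⁴.

J ≈ 1.41 × 10⁷ mm⁴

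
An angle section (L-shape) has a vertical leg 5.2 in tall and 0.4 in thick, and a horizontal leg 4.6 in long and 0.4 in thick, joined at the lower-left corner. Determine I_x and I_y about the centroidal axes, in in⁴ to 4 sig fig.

Decompose the section into non-overlapping parts with the origin at the bottom-left of its bounding rectangle.
Vertical leg: 0.4 × 5.2, A = 2.08 in², y = 2.6 in, Ī = 4.68693 in⁴.
Horizontal leg (remainder): 4.2 × 0.4, A = 1.68 in², y = 0.2 in, Ī = 0.0224 in⁴.
Centroid: ȳ = ΣA·y / ΣA = 1.52766 in.
Transfer each piece to the centroidal x-axis using Ī + A·d² with d = y − 1.52766:
  vertical leg: d = 1.07234 in → contributes +7.07875 in⁴
  horizontal leg (remainder): d = -1.32766 in → contributes +2.9837 in⁴
Total I = 10.0625 in⁴.
For the y-axis: x̄ = 1.22766 in.
Repeating about the centroidal y-axis gives I_y = 7.41366 in⁴.

I_x ≈ 10.06 in⁴, I_y ≈ 7.414 in⁴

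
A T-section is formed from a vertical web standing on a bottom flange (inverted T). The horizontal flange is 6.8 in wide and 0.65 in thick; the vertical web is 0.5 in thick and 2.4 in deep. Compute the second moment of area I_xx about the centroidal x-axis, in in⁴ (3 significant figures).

Break the section into simple shapes (no overlaps), measuring from the bottom-left corner of the bounding box.
Flange: 6.8 × 0.65, A = 4.42 in², y = 0.325 in, Ī = 0.15562 in⁴.
Web: 0.5 × 2.4, A = 1.2 in², y = 1.85 in, Ī = 0.576 in⁴.
Centroid: ȳ = ΣA·y / ΣA = 0.65062 in.
Transfer each piece to the centroidal x-axis using Ī + A·d² with d = y − 0.65062:
  flange: d = -0.32562 in → contributes +0.62427 in⁴
  web: d = 1.1994 in → contributes +2.3022 in⁴
Total I = 2.9265 in⁴.

I_xx ≈ 2.93 in⁴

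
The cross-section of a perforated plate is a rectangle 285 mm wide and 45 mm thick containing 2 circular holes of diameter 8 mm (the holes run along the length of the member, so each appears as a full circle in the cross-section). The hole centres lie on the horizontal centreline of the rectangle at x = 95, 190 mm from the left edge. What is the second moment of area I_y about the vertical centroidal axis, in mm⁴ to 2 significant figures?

Decompose the section into non-overlapping parts with the origin at the bottom-left of its bounding rectangle.
Plate: 285 × 45, A = 12 825 mm², x = 142.5 mm, Ī = 86 809 219 mm⁴.
Hole 1 (subtracted): ⌀8, A = 50.27 mm², x = 95 mm, Ī = 201.1 mm⁴.
Hole 2 (subtracted): ⌀8, A = 50.27 mm², x = 190 mm, Ī = 201.1 mm⁴.
By symmetry the centroid is at mid-width, x̄ = 142.5 mm.
Transfer each piece to the vertical centroidal axis using Ī + A·d² with d = x − 142.5:
  plate: d = 0 mm → contributes +86 809 219 mm⁴
  hole 1: d = -47.5 mm → contributes −113 613 mm⁴
  hole 2: d = 47.5 mm → contributes −113 613 mm⁴
Total I = 86 581 994 mm⁴.

I_y ≈ 8.7 × 10⁷ mm⁴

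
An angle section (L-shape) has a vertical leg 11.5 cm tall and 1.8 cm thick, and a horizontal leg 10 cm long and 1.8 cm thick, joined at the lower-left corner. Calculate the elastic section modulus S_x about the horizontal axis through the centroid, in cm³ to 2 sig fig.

Treat the section as a set of non-overlapping primitives; coordinates are from the bounding-box lower-left.
Vertical leg: 1.8 × 11.5, A = 20.7 cm², y = 5.75 cm, Ī = 228.1 cm⁴.
Horizontal leg (remainder): 8.2 × 1.8, A = 14.76 cm², y = 0.9 cm, Ī = 3.985 cm⁴.
Centroid: ȳ = ΣA·y / ΣA = 3.731 cm.
Transfer each piece to the horizontal axis through the centroid using Ī + A·d² with d = y − 3.731:
  vertical leg: d = 2.019 cm → contributes +312.5 cm⁴
  horizontal leg (remainder): d = -2.831 cm → contributes +122.3 cm⁴
Total I = 434.8 cm⁴.
Extreme fibre distance c = 7.769 cm; S = I/c = 55.97 cm³.

S_x ≈ 56 cm³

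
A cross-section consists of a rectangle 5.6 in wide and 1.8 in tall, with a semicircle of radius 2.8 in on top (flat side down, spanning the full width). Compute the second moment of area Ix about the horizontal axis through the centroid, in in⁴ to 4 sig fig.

Ix ≈ 33.64 in⁴

Split into non-overlapping primitives; take the origin at the lower-left of the bounding box.
Rectangular body: 5.6 × 1.8, A = 10.08 in², y = 0.9 in, Ī = 2.7216 in⁴.
Semicircular cap: semicircle r = 2.8, A = 12.315 in², y = 2.98836 in, Ī = 6.74628 in⁴.
Centroid: ȳ = ΣA·y / ΣA = 2.04839 in.
Transfer each piece to the horizontal axis through the centroid using Ī + A·d² with d = y − 2.04839:
  rectangular body: d = -1.14839 in → contributes +16.0151 in⁴
  semicircular cap: d = 0.939969 in → contributes +17.6271 in⁴
Total I = 33.6422 in⁴.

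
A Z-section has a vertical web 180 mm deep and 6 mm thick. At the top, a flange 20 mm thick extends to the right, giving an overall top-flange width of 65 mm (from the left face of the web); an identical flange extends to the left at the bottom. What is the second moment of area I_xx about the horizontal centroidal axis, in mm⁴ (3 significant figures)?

I_xx ≈ 1.81 × 10⁷ mm⁴

Split into non-overlapping primitives; take the origin at the lower-left of the bounding box.
Web: 6 × 180, A = 1 080 mm², y = 90 mm, Ī = 2 916 000 mm⁴.
Top flange (beyond web): 59 × 20, A = 1 180 mm², y = 170 mm, Ī = 39 333 mm⁴.
Bottom flange (beyond web): 59 × 20, A = 1 180 mm², y = 10 mm, Ī = 39 333 mm⁴.
Centroid: ȳ = ΣA·y / ΣA = 90 mm.
Transfer each piece to the horizontal centroidal axis using Ī + A·d² with d = y − 90:
  web: d = 0 mm → contributes +2 916 000 mm⁴
  top flange (beyond web): d = 80 mm → contributes +7 591 333 mm⁴
  bottom flange (beyond web): d = -80 mm → contributes +7 591 333 mm⁴
Total I = 18 098 667 mm⁴.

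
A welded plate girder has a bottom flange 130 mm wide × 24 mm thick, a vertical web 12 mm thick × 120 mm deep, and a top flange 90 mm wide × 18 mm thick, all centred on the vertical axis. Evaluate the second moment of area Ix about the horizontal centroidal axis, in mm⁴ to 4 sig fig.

Decompose the section into non-overlapping parts with the origin at the bottom-left of its bounding rectangle.
Bottom plate: 130 × 24, A = 3 120 mm², y = 12 mm, Ī = 149 760 mm⁴.
Web plate: 12 × 120, A = 1 440 mm², y = 84 mm, Ī = 1 728 000 mm⁴.
Top plate: 90 × 18, A = 1 620 mm², y = 153 mm, Ī = 43 740 mm⁴.
Centroid: ȳ = ΣA·y / ΣA = 65.7379 mm.
Transfer each piece to the horizontal centroidal axis using Ī + A·d² with d = y − 65.7379:
  bottom plate: d = -53.7379 mm → contributes +9 159 565 mm⁴
  web plate: d = 18.2621 mm → contributes +2 208 248 mm⁴
  top plate: d = 87.2621 mm → contributes +12 379 522 mm⁴
Total I = 23 747 335 mm⁴.

Ix ≈ 2.375 × 10⁷ mm⁴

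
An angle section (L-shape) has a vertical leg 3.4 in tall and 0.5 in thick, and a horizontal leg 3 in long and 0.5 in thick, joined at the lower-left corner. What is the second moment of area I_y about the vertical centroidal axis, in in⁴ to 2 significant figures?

I_y ≈ 2.3 in⁴

Treat the section as a set of non-overlapping primitives; coordinates are from the bounding-box lower-left.
Vertical leg: 0.5 × 3.4, A = 1.7 in², x = 0.25 in, Ī = 0.03542 in⁴.
Horizontal leg (remainder): 2.5 × 0.5, A = 1.25 in², x = 1.75 in, Ī = 0.651 in⁴.
Centroid: x̄ = ΣA·x / ΣA = 0.8856 in.
Transfer each piece to the vertical centroidal axis using Ī + A·d² with d = x − 0.8856:
  vertical leg: d = -0.6356 in → contributes +0.7222 in⁴
  horizontal leg (remainder): d = 0.8644 in → contributes +1.585 in⁴
Total I = 2.307 in⁴.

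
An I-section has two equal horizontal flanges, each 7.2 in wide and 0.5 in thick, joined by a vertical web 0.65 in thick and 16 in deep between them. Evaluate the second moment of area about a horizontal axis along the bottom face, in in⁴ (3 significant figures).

I_base ≈ 1980 in⁴

Decompose the section into non-overlapping parts with the origin at the bottom-left of its bounding rectangle.
Bottom flange: 7.2 × 0.5, A = 3.6 in², y = 0.25 in, Ī = 0.075 in⁴.
Web: 0.65 × 16, A = 10.4 in², y = 8.5 in, Ī = 221.87 in⁴.
Top flange: 7.2 × 0.5, A = 3.6 in², y = 16.75 in, Ī = 0.075 in⁴.
Transfer each piece to a horizontal axis along the bottom face using Ī + A·d² with d = y − 0:
  bottom flange: d = 0.25 in → contributes +0.3 in⁴
  web: d = 8.5 in → contributes +973.27 in⁴
  top flange: d = 16.75 in → contributes +1010.1 in⁴
Total I = 1983.7 in⁴.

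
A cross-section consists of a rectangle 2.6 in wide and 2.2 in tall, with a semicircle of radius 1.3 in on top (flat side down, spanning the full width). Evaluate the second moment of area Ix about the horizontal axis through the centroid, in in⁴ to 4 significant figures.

Ix ≈ 7.567 in⁴

Decompose the section into non-overlapping parts with the origin at the bottom-left of its bounding rectangle.
Rectangular body: 2.6 × 2.2, A = 5.72 in², y = 1.1 in, Ī = 2.30707 in⁴.
Semicircular cap: semicircle r = 1.3, A = 2.65465 in², y = 2.75174 in, Ī = 0.313477 in⁴.
Centroid: ȳ = ΣA·y / ΣA = 1.62358 in.
Transfer each piece to the horizontal axis through the centroid using Ī + A·d² with d = y − 1.62358:
  rectangular body: d = -0.523578 in → contributes +3.87511 in⁴
  semicircular cap: d = 1.12816 in → contributes +3.69216 in⁴
Total I = 7.56727 in⁴.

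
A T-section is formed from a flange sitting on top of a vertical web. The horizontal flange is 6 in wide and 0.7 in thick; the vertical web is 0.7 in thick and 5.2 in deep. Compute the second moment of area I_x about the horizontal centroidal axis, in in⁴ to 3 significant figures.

Decompose the section into non-overlapping parts with the origin at the bottom-left of its bounding rectangle.
Flange: 6 × 0.7, A = 4.2 in², y = 5.55 in, Ī = 0.1715 in⁴.
Web: 0.7 × 5.2, A = 3.64 in², y = 2.6 in, Ī = 8.2021 in⁴.
Centroid: ȳ = ΣA·y / ΣA = 4.1804 in.
Transfer each piece to the horizontal centroidal axis using Ī + A·d² with d = y − 4.1804:
  flange: d = 1.3696 in → contributes +8.0504 in⁴
  web: d = -1.5804 in → contributes +17.293 in⁴
Total I = 25.344 in⁴.

I_x ≈ 25.3 in⁴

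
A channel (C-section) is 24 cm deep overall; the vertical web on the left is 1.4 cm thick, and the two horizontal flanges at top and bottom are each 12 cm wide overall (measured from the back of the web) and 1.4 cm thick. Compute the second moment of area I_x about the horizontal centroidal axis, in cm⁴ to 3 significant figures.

Decompose the section into non-overlapping parts with the origin at the bottom-left of its bounding rectangle.
Web: 1.4 × 24, A = 33.6 cm², y = 12 cm, Ī = 1612.8 cm⁴.
Top flange (beyond web): 10.6 × 1.4, A = 14.84 cm², y = 23.3 cm, Ī = 2.4239 cm⁴.
Bottom flange (beyond web): 10.6 × 1.4, A = 14.84 cm², y = 0.7 cm, Ī = 2.4239 cm⁴.
By symmetry the centroid is at mid-height, ȳ = 12 cm.
Transfer each piece to the horizontal centroidal axis using Ī + A·d² with d = y − 12:
  web: d = 0 cm → contributes +1612.8 cm⁴
  top flange (beyond web): d = 11.3 cm → contributes +1897.3 cm⁴
  bottom flange (beyond web): d = -11.3 cm → contributes +1897.3 cm⁴
Total I = 5407.5 cm⁴.

I_x ≈ 5410 cm⁴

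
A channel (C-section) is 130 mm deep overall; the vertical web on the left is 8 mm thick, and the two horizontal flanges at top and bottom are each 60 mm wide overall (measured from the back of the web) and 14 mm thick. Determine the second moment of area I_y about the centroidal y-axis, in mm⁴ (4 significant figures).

I_y ≈ 8.796 × 10⁵ mm⁴

Split into non-overlapping primitives; take the origin at the lower-left of the bounding box.
Web: 8 × 130, A = 1 040 mm², x = 4 mm, Ī = 5546.67 mm⁴.
Top flange (beyond web): 52 × 14, A = 728 mm², x = 34 mm, Ī = 164 043 mm⁴.
Bottom flange (beyond web): 52 × 14, A = 728 mm², x = 34 mm, Ī = 164 043 mm⁴.
Centroid: x̄ = ΣA·x / ΣA = 21.5 mm.
Transfer each piece to the centroidal y-axis using Ī + A·d² with d = x − 21.5:
  web: d = -17.5 mm → contributes +324 047 mm⁴
  top flange (beyond web): d = 12.5 mm → contributes +277 793 mm⁴
  bottom flange (beyond web): d = 12.5 mm → contributes +277 793 mm⁴
Total I = 879 632 mm⁴.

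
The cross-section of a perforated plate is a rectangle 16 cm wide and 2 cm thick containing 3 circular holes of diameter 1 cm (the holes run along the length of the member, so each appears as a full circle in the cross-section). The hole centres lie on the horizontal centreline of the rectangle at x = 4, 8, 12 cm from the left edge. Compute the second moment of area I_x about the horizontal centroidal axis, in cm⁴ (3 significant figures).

I_x ≈ 10.5 cm⁴

Break the section into simple shapes (no overlaps), measuring from the bottom-left corner of the bounding box.
Plate: 16 × 2, A = 32 cm², y = 1 cm, Ī = 10.667 cm⁴.
Hole 1 (subtracted): ⌀1, A = 0.7854 cm², y = 1 cm, Ī = 0.049087 cm⁴.
Hole 2 (subtracted): ⌀1, A = 0.7854 cm², y = 1 cm, Ī = 0.049087 cm⁴.
Hole 3 (subtracted): ⌀1, A = 0.7854 cm², y = 1 cm, Ī = 0.049087 cm⁴.
By symmetry the centroid is at mid-height, ȳ = 1 cm.
All pieces are centred on the horizontal centroidal axis, so I = ΣĪ (holes subtracted) = 10.519 cm⁴.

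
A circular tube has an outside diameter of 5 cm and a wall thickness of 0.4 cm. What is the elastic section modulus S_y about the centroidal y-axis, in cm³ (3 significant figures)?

Decompose the section into non-overlapping parts with the origin at the bottom-left of its bounding rectangle.
Outer circle: ⌀5, A = 19.635 cm², x = 2.5 cm, Ī = 30.68 cm⁴.
Bore (subtracted): ⌀4.2, A = 13.854 cm², x = 2.5 cm, Ī = 15.275 cm⁴.
By symmetry the centroid is at mid-width, x̄ = 2.5 cm.
All pieces are centred on the centroidal y-axis, so I = ΣĪ (holes subtracted) = 15.405 cm⁴.
Extreme fibre distance c = 2.5 cm; S = I/c = 6.162 cm³.

S_y ≈ 6.16 cm³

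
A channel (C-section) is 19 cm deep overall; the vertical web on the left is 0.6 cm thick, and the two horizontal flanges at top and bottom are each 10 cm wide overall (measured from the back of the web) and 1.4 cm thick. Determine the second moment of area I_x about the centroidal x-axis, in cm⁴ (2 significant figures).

I_x ≈ 2400 cm⁴

Split into non-overlapping primitives; take the origin at the lower-left of the bounding box.
Web: 0.6 × 19, A = 11.4 cm², y = 9.5 cm, Ī = 343 cm⁴.
Top flange (beyond web): 9.4 × 1.4, A = 13.16 cm², y = 18.3 cm, Ī = 2.149 cm⁴.
Bottom flange (beyond web): 9.4 × 1.4, A = 13.16 cm², y = 0.7 cm, Ī = 2.149 cm⁴.
By symmetry the centroid is at mid-height, ȳ = 9.5 cm.
Transfer each piece to the centroidal x-axis using Ī + A·d² with d = y − 9.5:
  web: d = 0 cm → contributes +343 cm⁴
  top flange (beyond web): d = 8.8 cm → contributes +1 021 cm⁴
  bottom flange (beyond web): d = -8.8 cm → contributes +1 021 cm⁴
Total I = 2 385 cm⁴.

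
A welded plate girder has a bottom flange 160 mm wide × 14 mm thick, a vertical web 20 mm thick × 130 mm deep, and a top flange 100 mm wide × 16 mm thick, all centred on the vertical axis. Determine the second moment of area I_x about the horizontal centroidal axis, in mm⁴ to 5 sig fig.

Decompose the section into non-overlapping parts with the origin at the bottom-left of its bounding rectangle.
Bottom plate: 160 × 14, A = 2 240 mm², y = 7 mm, Ī = 36586.67 mm⁴.
Web plate: 20 × 130, A = 2 600 mm², y = 79 mm, Ī = 3 661 667 mm⁴.
Top plate: 100 × 16, A = 1 600 mm², y = 152 mm, Ī = 34133.33 mm⁴.
Centroid: ȳ = ΣA·y / ΣA = 72.09317 mm.
Transfer each piece to the horizontal centroidal axis using Ī + A·d² with d = y − 72.09317:
  bottom plate: d = -65.09317 mm → contributes +9 527 737 mm⁴
  web plate: d = 6.906832 mm → contributes +3 785 698 mm⁴
  top plate: d = 79.90683 mm → contributes +10 250 296 mm⁴
Total I = 23 563 731 mm⁴.

I_x ≈ 2.3564 × 10⁷ mm⁴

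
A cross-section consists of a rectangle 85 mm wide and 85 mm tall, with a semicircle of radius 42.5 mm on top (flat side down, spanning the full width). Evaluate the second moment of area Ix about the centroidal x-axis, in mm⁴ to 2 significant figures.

Ix ≈ 1.2 × 10⁷ mm⁴

Decompose the section into non-overlapping parts with the origin at the bottom-left of its bounding rectangle.
Rectangular body: 85 × 85, A = 7 225 mm², y = 42.5 mm, Ī = 4 350 052 mm⁴.
Semicircular cap: semicircle r = 42.5, A = 2 837 mm², y = 103 mm, Ī = 358 086 mm⁴.
Centroid: ȳ = ΣA·y / ΣA = 59.57 mm.
Transfer each piece to the centroidal x-axis using Ī + A·d² with d = y − 59.57:
  rectangular body: d = -17.07 mm → contributes +6 455 250 mm⁴
  semicircular cap: d = 43.47 mm → contributes +5 718 928 mm⁴
Total I = 12 174 178 mm⁴.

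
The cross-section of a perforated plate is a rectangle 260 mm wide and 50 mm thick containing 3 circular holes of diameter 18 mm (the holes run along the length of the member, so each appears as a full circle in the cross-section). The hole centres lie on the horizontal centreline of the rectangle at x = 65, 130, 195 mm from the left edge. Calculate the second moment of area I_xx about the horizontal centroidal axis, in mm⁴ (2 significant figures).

I_xx ≈ 2.7 × 10⁶ mm⁴

Split into non-overlapping primitives; take the origin at the lower-left of the bounding box.
Plate: 260 × 50, A = 13 000 mm², y = 25 mm, Ī = 2 708 333 mm⁴.
Hole 1 (subtracted): ⌀18, A = 254.5 mm², y = 25 mm, Ī = 5 153 mm⁴.
Hole 2 (subtracted): ⌀18, A = 254.5 mm², y = 25 mm, Ī = 5 153 mm⁴.
Hole 3 (subtracted): ⌀18, A = 254.5 mm², y = 25 mm, Ī = 5 153 mm⁴.
By symmetry the centroid is at mid-height, ȳ = 25 mm.
All pieces are centred on the horizontal centroidal axis, so I = ΣĪ (holes subtracted) = 2 692 874 mm⁴.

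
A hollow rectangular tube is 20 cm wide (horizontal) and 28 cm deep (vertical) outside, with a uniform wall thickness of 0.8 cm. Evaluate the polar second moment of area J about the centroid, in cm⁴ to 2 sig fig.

J ≈ 1.3 × 10⁴ cm⁴

Treat the section as a set of non-overlapping primitives; coordinates are from the bounding-box lower-left.
Outer rectangle: 20 × 28, A = 560 cm², y = 14 cm, Ī = 36 587 cm⁴.
Inner void (subtracted): 18.4 × 26.4, A = 485.8 cm², y = 14 cm, Ī = 28 213 cm⁴.
By symmetry the centroid is at mid-height, ȳ = 14 cm.
All pieces are centred on the centroidal x-axis, so I = ΣĪ (holes subtracted) = 8 374 cm⁴.
Repeating about the centroidal y-axis gives I_y = 4 962 cm⁴.
Polar second moment: J = I_x + I_y = 13 335 cm⁴.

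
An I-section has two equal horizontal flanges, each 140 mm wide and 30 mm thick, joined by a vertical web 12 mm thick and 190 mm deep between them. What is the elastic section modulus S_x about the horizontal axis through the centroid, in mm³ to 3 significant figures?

Split into non-overlapping primitives; take the origin at the lower-left of the bounding box.
Bottom flange: 140 × 30, A = 4 200 mm², y = 15 mm, Ī = 315 000 mm⁴.
Web: 12 × 190, A = 2 280 mm², y = 125 mm, Ī = 6 859 000 mm⁴.
Top flange: 140 × 30, A = 4 200 mm², y = 235 mm, Ī = 315 000 mm⁴.
By symmetry the centroid is at mid-height, ȳ = 125 mm.
Transfer each piece to the horizontal axis through the centroid using Ī + A·d² with d = y − 125:
  bottom flange: d = -110 mm → contributes +51 135 000 mm⁴
  web: d = 0 mm → contributes +6 859 000 mm⁴
  top flange: d = 110 mm → contributes +51 135 000 mm⁴
Total I = 109 129 000 mm⁴.
Extreme fibre distance c = 125 mm; S = I/c = 873 032 mm³.

S_x ≈ 8.73 × 10⁵ mm³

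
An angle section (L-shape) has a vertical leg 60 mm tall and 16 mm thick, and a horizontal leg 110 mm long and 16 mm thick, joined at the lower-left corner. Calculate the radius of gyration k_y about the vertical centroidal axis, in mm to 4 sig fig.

k_y ≈ 34.31 mm

Decompose the section into non-overlapping parts with the origin at the bottom-left of its bounding rectangle.
Vertical leg: 16 × 60, A = 960 mm², x = 8 mm, Ī = 20 480 mm⁴.
Horizontal leg (remainder): 94 × 16, A = 1 504 mm², x = 63 mm, Ī = 1 107 445 mm⁴.
Centroid: x̄ = ΣA·x / ΣA = 41.5714 mm.
Transfer each piece to the vertical centroidal axis using Ī + A·d² with d = x − 41.5714:
  vertical leg: d = -33.5714 mm → contributes +1 102 439 mm⁴
  horizontal leg (remainder): d = 21.4286 mm → contributes +1 798 058 mm⁴
Total I = 2 900 497 mm⁴.
Radius of gyration: k = √(I/A) = √(2 900 497 / 2 464) = 34.3096 mm.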